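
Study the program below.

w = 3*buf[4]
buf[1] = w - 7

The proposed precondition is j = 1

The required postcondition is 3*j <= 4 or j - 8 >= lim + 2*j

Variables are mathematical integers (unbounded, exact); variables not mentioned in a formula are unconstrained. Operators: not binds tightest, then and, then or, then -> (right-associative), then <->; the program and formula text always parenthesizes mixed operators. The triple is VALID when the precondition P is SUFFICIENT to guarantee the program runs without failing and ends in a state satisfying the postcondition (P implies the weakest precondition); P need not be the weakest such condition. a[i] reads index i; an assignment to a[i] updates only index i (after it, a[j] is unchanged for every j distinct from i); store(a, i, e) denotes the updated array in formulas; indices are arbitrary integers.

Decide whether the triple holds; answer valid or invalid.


Working backward. After the program, the postcondition 3*j <= 4 or j - 8 >= lim + 2*j must hold; in canonical form it is 3*j <= 4 or j + lim <= -8.
Before buf[1] := w - 7: 3*j <= 4 or j + lim <= -8
Before w := 3*buf[4]: 3*j <= 4 or j + lim <= -8
The weakest precondition is 3*j <= 4 or j + lim <= -8.
Check whether j = 1 implies it.
Every state satisfying the precondition satisfies the weakest precondition: the implication holds.
Answer: valid


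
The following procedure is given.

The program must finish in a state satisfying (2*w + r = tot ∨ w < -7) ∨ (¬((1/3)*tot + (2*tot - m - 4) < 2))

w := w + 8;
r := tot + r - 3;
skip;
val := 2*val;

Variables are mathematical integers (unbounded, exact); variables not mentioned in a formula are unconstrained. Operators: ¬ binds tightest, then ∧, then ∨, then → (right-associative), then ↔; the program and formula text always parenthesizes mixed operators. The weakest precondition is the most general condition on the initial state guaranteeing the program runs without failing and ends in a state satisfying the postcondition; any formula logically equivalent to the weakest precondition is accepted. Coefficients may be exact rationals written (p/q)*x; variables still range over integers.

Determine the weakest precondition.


Working backward. After the program, the postcondition (2*w + r = tot ∨ w < -7) ∨ (¬((1/3)*tot + (2*tot - m - 4) < 2)) must hold; in canonical form it is r + 2*w = tot ∨ w < -7 ∨ (¬((7/3)*tot < m + 6)).
Before val := 2*val: r + 2*w = tot ∨ w < -7 ∨ (¬((7/3)*tot < m + 6))
Before skip: r + 2*w = tot ∨ w < -7 ∨ (¬((7/3)*tot < m + 6))
Before r := tot + r - 3: r + 2*w = 3 ∨ w < -7 ∨ (¬((7/3)*tot < m + 6))
Before w := w + 8: r + 2*w = -13 ∨ w < -15 ∨ (¬((7/3)*tot < m + 6))
Answer: WP = r + 2*w = -13 ∨ w < -15 ∨ (¬((7/3)*tot < m + 6))


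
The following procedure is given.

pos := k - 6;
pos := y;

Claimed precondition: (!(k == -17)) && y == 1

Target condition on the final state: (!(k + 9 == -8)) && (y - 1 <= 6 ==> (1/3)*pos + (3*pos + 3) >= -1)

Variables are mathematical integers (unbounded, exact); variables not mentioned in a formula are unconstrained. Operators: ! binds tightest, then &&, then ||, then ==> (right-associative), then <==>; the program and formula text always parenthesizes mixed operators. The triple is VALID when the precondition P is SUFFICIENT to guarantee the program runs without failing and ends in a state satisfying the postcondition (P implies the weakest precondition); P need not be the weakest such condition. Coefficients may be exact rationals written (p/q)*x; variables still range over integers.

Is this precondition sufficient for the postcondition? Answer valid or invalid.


Working backward. After the program, the postcondition (!(k + 9 == -8)) && (y - 1 <= 6 ==> (1/3)*pos + (3*pos + 3) >= -1) must hold; in canonical form it is (!(k == -17)) && (y <= 7 ==> (10/3)*pos >= -4).
Before pos := y: (!(k == -17)) && (y <= 7 ==> (10/3)*y >= -4)
Before pos := k - 6: (!(k == -17)) && (y <= 7 ==> (10/3)*y >= -4)
The weakest precondition is (!(k == -17)) && (y <= 7 ==> (10/3)*y >= -4).
Check whether (!(k == -17)) && y == 1 implies it.
Every state satisfying the precondition satisfies the weakest precondition: the implication holds.
Answer: valid


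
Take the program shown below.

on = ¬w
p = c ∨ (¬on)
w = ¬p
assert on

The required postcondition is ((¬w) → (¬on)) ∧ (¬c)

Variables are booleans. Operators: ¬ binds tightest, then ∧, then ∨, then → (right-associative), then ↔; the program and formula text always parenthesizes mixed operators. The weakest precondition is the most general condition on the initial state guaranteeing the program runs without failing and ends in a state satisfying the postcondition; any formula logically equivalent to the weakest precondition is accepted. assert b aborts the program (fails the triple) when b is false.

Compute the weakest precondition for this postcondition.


Working backward. After the program, ((¬w) → (¬on)) ∧ (¬c) must hold.
Before assert on: on ∧ ((¬w) → (¬on)) ∧ (¬c)
Before w := ¬p: on ∧ (p → (¬on)) ∧ (¬c)
Before p := c ∨ (¬on): on ∧ ((c ∨ (¬on)) → (¬on)) ∧ (¬c)
Before on := ¬w: (¬w) ∧ ((c ∨ w) → w) ∧ (¬c)
Answer: WP = (¬w) ∧ ((c ∨ w) → w) ∧ (¬c)


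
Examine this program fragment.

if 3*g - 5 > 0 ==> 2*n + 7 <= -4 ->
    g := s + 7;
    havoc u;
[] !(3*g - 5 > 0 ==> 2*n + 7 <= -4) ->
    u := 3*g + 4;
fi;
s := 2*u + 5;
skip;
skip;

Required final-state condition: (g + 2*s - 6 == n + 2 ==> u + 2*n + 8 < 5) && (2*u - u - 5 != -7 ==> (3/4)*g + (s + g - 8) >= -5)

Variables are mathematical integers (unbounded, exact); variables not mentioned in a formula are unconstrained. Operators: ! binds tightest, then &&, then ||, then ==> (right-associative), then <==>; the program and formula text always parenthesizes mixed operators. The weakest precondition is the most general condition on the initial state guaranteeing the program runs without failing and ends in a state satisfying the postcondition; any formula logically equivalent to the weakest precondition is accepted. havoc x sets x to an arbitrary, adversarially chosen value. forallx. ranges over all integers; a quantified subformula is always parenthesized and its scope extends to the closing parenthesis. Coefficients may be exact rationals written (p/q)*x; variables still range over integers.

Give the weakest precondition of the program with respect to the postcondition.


Working backward. After the program, the postcondition (g + 2*s - 6 == n + 2 ==> u + 2*n + 8 < 5) && (2*u - u - 5 != -7 ==> (3/4)*g + (s + g - 8) >= -5) must hold; in canonical form it is (g + 2*s == n + 8 ==> 2*n + u < -3) && (u != -2 ==> (7/4)*g + s >= 3).
Before skip: (g + 2*s == n + 8 ==> 2*n + u < -3) && (u != -2 ==> (7/4)*g + s >= 3)
Before skip: (g + 2*s == n + 8 ==> 2*n + u < -3) && (u != -2 ==> (7/4)*g + s >= 3)
Before s := 2*u + 5: (g + 4*u == n - 2 ==> 2*n + u < -3) && (u != -2 ==> (7/4)*g + 2*u >= -2)
Then branch requires forall u_1. ((s + 4*u_1 == n - 9 ==> 2*n + u_1 < -3) && (u_1 != -2 ==> (7/4)*s + 2*u_1 >= -57/4)); else branch requires (13*g == n - 18 ==> 3*g + 2*n < -7) && (3*g != -6 ==> (31/4)*g >= -10).
Before the if: ((3*g > 5 ==> 2*n <= -11) ==> (forall u_1. ((s + 4*u_1 == n - 9 ==> 2*n + u_1 < -3) && (u_1 != -2 ==> (7/4)*s + 2*u_1 >= -57/4)))) && ((!(3*g > 5 ==> 2*n <= -11)) ==> ((13*g == n - 18 ==> 3*g + 2*n < -7) && (3*g != -6 ==> (31/4)*g >= -10)))
Answer: WP = ((3*g > 5 ==> 2*n <= -11) ==> (forall u_1. ((s + 4*u_1 == n - 9 ==> 2*n + u_1 < -3) && (u_1 != -2 ==> (7/4)*s + 2*u_1 >= -57/4)))) && ((!(3*g > 5 ==> 2*n <= -11)) ==> ((13*g == n - 18 ==> 3*g + 2*n < -7) && (3*g != -6 ==> (31/4)*g >= -10)))


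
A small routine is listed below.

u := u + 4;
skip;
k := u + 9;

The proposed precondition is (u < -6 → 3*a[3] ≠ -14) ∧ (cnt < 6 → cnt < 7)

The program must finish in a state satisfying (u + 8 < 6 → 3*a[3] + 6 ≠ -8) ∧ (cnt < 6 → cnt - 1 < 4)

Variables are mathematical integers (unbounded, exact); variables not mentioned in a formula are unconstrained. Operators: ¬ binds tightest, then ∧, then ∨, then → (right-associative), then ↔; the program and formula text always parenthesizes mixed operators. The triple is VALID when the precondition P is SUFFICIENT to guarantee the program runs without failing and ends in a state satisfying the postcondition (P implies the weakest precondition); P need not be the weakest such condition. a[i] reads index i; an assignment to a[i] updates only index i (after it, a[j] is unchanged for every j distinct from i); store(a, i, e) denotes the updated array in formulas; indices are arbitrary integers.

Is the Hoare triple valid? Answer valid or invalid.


Working backward. After the program, the postcondition (u + 8 < 6 → 3*a[3] + 6 ≠ -8) ∧ (cnt < 6 → cnt - 1 < 4) must hold; in canonical form it is (u < -2 → 3*a[3] ≠ -14) ∧ (cnt < 6 → cnt < 5).
Before k := u + 9: (u < -2 → 3*a[3] ≠ -14) ∧ (cnt < 6 → cnt < 5)
Before skip: (u < -2 → 3*a[3] ≠ -14) ∧ (cnt < 6 → cnt < 5)
Before u := u + 4: (u < -6 → 3*a[3] ≠ -14) ∧ (cnt < 6 → cnt < 5)
The weakest precondition is (u < -6 → 3*a[3] ≠ -14) ∧ (cnt < 6 → cnt < 5).
Check whether (u < -6 → 3*a[3] ≠ -14) ∧ (cnt < 6 → cnt < 7) implies it.
Countermodel: at the initial state a = {[3] = 0, elsewhere 0}, cnt = 5, u = 0, the precondition holds but the weakest precondition fails.
Answer: invalid


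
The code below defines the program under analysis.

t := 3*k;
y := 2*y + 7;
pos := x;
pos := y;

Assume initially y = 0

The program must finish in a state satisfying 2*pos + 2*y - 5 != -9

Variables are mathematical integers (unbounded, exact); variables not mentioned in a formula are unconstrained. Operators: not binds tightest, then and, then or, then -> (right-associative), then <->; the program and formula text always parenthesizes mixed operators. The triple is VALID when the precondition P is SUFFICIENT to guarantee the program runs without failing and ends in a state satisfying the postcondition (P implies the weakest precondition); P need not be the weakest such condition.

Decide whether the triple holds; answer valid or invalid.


Working backward. After the program, the postcondition 2*pos + 2*y - 5 != -9 must hold; in canonical form it is 2*pos + 2*y != -4.
Before pos := y: 4*y != -4
Before pos := x: 4*y != -4
Before y := 2*y + 7: 8*y != -32
Before t := 3*k: 8*y != -32
The weakest precondition is 8*y != -32.
Check whether y = 0 implies it.
Every state satisfying the precondition satisfies the weakest precondition: the implication holds.
Answer: valid


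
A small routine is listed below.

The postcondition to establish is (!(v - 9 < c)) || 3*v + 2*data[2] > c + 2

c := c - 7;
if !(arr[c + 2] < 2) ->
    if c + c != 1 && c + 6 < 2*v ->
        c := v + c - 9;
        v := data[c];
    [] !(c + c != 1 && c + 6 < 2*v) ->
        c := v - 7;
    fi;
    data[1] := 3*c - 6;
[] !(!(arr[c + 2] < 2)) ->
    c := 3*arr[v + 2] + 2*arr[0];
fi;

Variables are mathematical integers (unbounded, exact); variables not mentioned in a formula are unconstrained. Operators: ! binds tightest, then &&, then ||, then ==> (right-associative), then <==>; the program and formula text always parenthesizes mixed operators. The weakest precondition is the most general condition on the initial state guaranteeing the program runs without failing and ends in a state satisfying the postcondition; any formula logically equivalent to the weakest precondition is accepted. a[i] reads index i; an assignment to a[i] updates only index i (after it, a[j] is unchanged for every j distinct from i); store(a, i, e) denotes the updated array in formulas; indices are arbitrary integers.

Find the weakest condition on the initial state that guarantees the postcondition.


Working backward. After the program, the postcondition (!(v - 9 < c)) || 3*v + 2*data[2] > c + 2 must hold; in canonical form it is (!(v < c + 9)) || 2*data[2] + 3*v > c + 2.
Then branch requires ((2*c != 1 && c < 2*v - 6) ==> ((!(data[c + v - 9] < c + v)) || 2*data[2] + 3*data[c + v - 9] > c + v - 7)) && ((!(2*c != 1 && c < 2*v - 6)) ==> 2*data[2] + 2*v > -5); else branch requires (!(v < 3*arr[v + 2] + 2*arr[0] + 9)) || 2*data[2] + 3*v > 3*arr[v + 2] + 2*arr[0] + 2.
Before the if: ((!(arr[c + 2] < 2)) ==> (((2*c != 1 && c < 2*v - 6) ==> ((!(data[c + v - 9] < c + v)) || 2*data[2] + 3*data[c + v - 9] > c + v - 7)) && ((!(2*c != 1 && c < 2*v - 6)) ==> 2*data[2] + 2*v > -5))) && (arr[c + 2] < 2 ==> ((!(v < 3*arr[v + 2] + 2*arr[0] + 9)) || 2*data[2] + 3*v > 3*arr[v + 2] + 2*arr[0] + 2))
Before c := c - 7: ((!(arr[c - 5] < 2)) ==> (((2*c != 15 && c < 2*v + 1) ==> ((!(data[c + v - 16] < c + v - 7)) || 2*data[2] + 3*data[c + v - 16] > c + v - 14)) && ((!(2*c != 15 && c < 2*v + 1)) ==> 2*data[2] + 2*v > -5))) && (arr[c - 5] < 2 ==> ((!(v < 3*arr[v + 2] + 2*arr[0] + 9)) || 2*data[2] + 3*v > 3*arr[v + 2] + 2*arr[0] + 2))
Answer: WP = ((!(arr[c - 5] < 2)) ==> (((2*c != 15 && c < 2*v + 1) ==> ((!(data[c + v - 16] < c + v - 7)) || 2*data[2] + 3*data[c + v - 16] > c + v - 14)) && ((!(2*c != 15 && c < 2*v + 1)) ==> 2*data[2] + 2*v > -5))) && (arr[c - 5] < 2 ==> ((!(v < 3*arr[v + 2] + 2*arr[0] + 9)) || 2*data[2] + 3*v > 3*arr[v + 2] + 2*arr[0] + 2))


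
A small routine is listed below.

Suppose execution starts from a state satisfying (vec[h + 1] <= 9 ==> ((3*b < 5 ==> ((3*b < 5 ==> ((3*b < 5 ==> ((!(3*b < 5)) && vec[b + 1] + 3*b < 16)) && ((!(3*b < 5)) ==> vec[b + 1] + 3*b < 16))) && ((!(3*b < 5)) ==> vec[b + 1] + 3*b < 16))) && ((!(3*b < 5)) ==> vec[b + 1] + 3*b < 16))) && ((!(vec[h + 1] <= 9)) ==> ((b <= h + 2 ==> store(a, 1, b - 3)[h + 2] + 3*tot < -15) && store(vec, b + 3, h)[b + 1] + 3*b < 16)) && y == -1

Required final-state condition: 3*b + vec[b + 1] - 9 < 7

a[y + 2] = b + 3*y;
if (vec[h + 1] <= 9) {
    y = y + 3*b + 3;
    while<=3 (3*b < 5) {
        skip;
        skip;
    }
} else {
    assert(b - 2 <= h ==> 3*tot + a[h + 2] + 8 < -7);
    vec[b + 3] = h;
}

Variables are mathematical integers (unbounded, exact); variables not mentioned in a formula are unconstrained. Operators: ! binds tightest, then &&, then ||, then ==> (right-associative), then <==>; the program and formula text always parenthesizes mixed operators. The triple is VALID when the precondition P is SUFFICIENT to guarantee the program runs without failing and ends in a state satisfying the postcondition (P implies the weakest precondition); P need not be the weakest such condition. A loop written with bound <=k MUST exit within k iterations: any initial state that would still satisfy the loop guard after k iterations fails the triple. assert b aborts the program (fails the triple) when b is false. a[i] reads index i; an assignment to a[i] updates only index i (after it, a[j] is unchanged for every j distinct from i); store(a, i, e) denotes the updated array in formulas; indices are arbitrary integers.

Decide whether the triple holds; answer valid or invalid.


Working backward. After the program, the postcondition 3*b + vec[b + 1] - 9 < 7 must hold; in canonical form it is vec[b + 1] + 3*b < 16.
Then branch requires (3*b < 5 ==> ((3*b < 5 ==> ((3*b < 5 ==> ((!(3*b < 5)) && vec[b + 1] + 3*b < 16)) && ((!(3*b < 5)) ==> vec[b + 1] + 3*b < 16))) && ((!(3*b < 5)) ==> vec[b + 1] + 3*b < 16))) && ((!(3*b < 5)) ==> vec[b + 1] + 3*b < 16); else branch requires (b <= h + 2 ==> a[h + 2] + 3*tot < -15) && store(vec, b + 3, h)[b + 1] + 3*b < 16.
Before the if: (vec[h + 1] <= 9 ==> ((3*b < 5 ==> ((3*b < 5 ==> ((3*b < 5 ==> ((!(3*b < 5)) && vec[b + 1] + 3*b < 16)) && ((!(3*b < 5)) ==> vec[b + 1] + 3*b < 16))) && ((!(3*b < 5)) ==> vec[b + 1] + 3*b < 16))) && ((!(3*b < 5)) ==> vec[b + 1] + 3*b < 16))) && ((!(vec[h + 1] <= 9)) ==> ((b <= h + 2 ==> a[h + 2] + 3*tot < -15) && store(vec, b + 3, h)[b + 1] + 3*b < 16))
Before a[y + 2] := b + 3*y: (vec[h + 1] <= 9 ==> ((3*b < 5 ==> ((3*b < 5 ==> ((3*b < 5 ==> ((!(3*b < 5)) && vec[b + 1] + 3*b < 16)) && ((!(3*b < 5)) ==> vec[b + 1] + 3*b < 16))) && ((!(3*b < 5)) ==> vec[b + 1] + 3*b < 16))) && ((!(3*b < 5)) ==> vec[b + 1] + 3*b < 16))) && ((!(vec[h + 1] <= 9)) ==> ((b <= h + 2 ==> store(a, y + 2, b + 3*y)[h + 2] + 3*tot < -15) && store(vec, b + 3, h)[b + 1] + 3*b < 16))
The weakest precondition is (vec[h + 1] <= 9 ==> ((3*b < 5 ==> ((3*b < 5 ==> ((3*b < 5 ==> ((!(3*b < 5)) && vec[b + 1] + 3*b < 16)) && ((!(3*b < 5)) ==> vec[b + 1] + 3*b < 16))) && ((!(3*b < 5)) ==> vec[b + 1] + 3*b < 16))) && ((!(3*b < 5)) ==> vec[b + 1] + 3*b < 16))) && ((!(vec[h + 1] <= 9)) ==> ((b <= h + 2 ==> store(a, y + 2, b + 3*y)[h + 2] + 3*tot < -15) && store(vec, b + 3, h)[b + 1] + 3*b < 16)).
Check whether (vec[h + 1] <= 9 ==> ((3*b < 5 ==> ((3*b < 5 ==> ((3*b < 5 ==> ((!(3*b < 5)) && vec[b + 1] + 3*b < 16)) && ((!(3*b < 5)) ==> vec[b + 1] + 3*b < 16))) && ((!(3*b < 5)) ==> vec[b + 1] + 3*b < 16))) && ((!(3*b < 5)) ==> vec[b + 1] + 3*b < 16))) && ((!(vec[h + 1] <= 9)) ==> ((b <= h + 2 ==> store(a, 1, b - 3)[h + 2] + 3*tot < -15) && store(vec, b + 3, h)[b + 1] + 3*b < 16)) && y == -1 implies it.
Every state satisfying the precondition satisfies the weakest precondition: the implication holds.
Answer: valid


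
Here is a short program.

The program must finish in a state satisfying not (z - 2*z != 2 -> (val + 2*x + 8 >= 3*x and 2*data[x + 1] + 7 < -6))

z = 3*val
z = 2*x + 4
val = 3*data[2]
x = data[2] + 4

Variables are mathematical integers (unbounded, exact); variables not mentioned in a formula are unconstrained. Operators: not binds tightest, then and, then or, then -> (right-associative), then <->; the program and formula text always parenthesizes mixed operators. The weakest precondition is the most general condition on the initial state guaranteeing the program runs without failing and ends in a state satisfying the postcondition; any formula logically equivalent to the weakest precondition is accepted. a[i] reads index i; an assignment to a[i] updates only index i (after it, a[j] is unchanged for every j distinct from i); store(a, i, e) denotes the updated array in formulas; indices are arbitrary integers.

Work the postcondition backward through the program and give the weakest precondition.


Working backward. After the program, the postcondition not (z - 2*z != 2 -> (val + 2*x + 8 >= 3*x and 2*data[x + 1] + 7 < -6)) must hold; in canonical form it is not (z != -2 -> (val >= x - 8 and 2*data[x + 1] < -13)).
Before x := data[2] + 4: not (z != -2 -> (val >= data[2] - 4 and 2*data[data[2] + 5] < -13))
Before val := 3*data[2]: not (z != -2 -> (2*data[2] >= -4 and 2*data[data[2] + 5] < -13))
Before z := 2*x + 4: not (2*x != -6 -> (2*data[2] >= -4 and 2*data[data[2] + 5] < -13))
Before z := 3*val: not (2*x != -6 -> (2*data[2] >= -4 and 2*data[data[2] + 5] < -13))
Answer: WP = not (2*x != -6 -> (2*data[2] >= -4 and 2*data[data[2] + 5] < -13))


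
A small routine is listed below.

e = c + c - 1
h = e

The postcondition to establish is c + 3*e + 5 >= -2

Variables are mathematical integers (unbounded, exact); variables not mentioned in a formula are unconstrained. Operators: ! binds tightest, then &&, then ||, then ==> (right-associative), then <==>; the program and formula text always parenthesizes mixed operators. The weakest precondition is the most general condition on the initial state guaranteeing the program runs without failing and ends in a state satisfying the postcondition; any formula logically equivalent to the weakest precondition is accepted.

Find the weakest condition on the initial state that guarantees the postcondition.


Working backward. After the program, the postcondition c + 3*e + 5 >= -2 must hold; in canonical form it is c + 3*e >= -7.
Before h := e: c + 3*e >= -7
Before e := c + c - 1: 7*c >= -4
Answer: WP = 7*c >= -4


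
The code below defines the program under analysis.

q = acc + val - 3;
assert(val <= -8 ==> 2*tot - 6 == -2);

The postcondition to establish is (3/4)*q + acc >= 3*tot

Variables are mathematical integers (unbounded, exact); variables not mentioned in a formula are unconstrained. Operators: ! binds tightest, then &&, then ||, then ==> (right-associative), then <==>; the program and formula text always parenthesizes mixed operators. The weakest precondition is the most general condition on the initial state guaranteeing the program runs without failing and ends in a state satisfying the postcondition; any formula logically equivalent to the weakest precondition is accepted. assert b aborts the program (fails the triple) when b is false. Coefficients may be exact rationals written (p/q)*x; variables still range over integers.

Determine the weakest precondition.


Working backward. After the program, the postcondition (3/4)*q + acc >= 3*tot must hold; in canonical form it is acc + (3/4)*q >= 3*tot.
Before assert val <= -8 ==> 2*tot - 6 == -2: (val <= -8 ==> 2*tot == 4) && acc + (3/4)*q >= 3*tot
Before q := acc + val - 3: (val <= -8 ==> 2*tot == 4) && (7/4)*acc + (3/4)*val >= 3*tot + 9/4
Answer: WP = (val <= -8 ==> 2*tot == 4) && (7/4)*acc + (3/4)*val >= 3*tot + 9/4


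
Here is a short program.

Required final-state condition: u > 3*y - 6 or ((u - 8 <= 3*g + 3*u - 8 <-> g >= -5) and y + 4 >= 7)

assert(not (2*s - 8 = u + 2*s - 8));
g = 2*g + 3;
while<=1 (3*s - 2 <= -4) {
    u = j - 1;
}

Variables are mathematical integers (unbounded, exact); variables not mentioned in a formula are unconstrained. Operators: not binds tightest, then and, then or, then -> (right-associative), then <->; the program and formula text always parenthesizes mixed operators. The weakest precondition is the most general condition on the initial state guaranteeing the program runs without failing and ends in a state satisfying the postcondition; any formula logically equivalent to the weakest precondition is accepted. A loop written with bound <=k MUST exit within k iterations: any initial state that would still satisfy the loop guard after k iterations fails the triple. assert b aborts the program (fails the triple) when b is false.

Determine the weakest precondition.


Working backward. After the program, the postcondition u > 3*y - 6 or ((u - 8 <= 3*g + 3*u - 8 <-> g >= -5) and y + 4 >= 7) must hold; in canonical form it is u > 3*y - 6 or ((3*g + 2*u >= 0 <-> g >= -5) and y >= 3).
Before the loop (bound <=1), unroll the exhaustion recursion (WP_0 = exit-now case; WP_j = one more guarded iteration, up to j = 1):
  WP_0: (not (3*s <= -2)) and (u > 3*y - 6 or ((3*g + 2*u >= 0 <-> g >= -5) and y >= 3))
  WP_1: (3*s <= -2 -> ((not (3*s <= -2)) and (j > 3*y - 5 or ((3*g + 2*j >= 2 <-> g >= -5) and y >= 3)))) and ((not (3*s <= -2)) -> (u > 3*y - 6 or ((3*g + 2*u >= 0 <-> g >= -5) and y >= 3)))
So before the loop: (3*s <= -2 -> ((not (3*s <= -2)) and (j > 3*y - 5 or ((3*g + 2*j >= 2 <-> g >= -5) and y >= 3)))) and ((not (3*s <= -2)) -> (u > 3*y - 6 or ((3*g + 2*u >= 0 <-> g >= -5) and y >= 3)))
Before g := 2*g + 3: (3*s <= -2 -> ((not (3*s <= -2)) and (j > 3*y - 5 or ((6*g + 2*j >= -7 <-> 2*g >= -8) and y >= 3)))) and ((not (3*s <= -2)) -> (u > 3*y - 6 or ((6*g + 2*u >= -9 <-> 2*g >= -8) and y >= 3)))
Before assert not (2*s - 8 = u + 2*s - 8): (not (u = 0)) and (3*s <= -2 -> ((not (3*s <= -2)) and (j > 3*y - 5 or ((6*g + 2*j >= -7 <-> 2*g >= -8) and y >= 3)))) and ((not (3*s <= -2)) -> (u > 3*y - 6 or ((6*g + 2*u >= -9 <-> 2*g >= -8) and y >= 3)))
Answer: WP = (not (u = 0)) and (3*s <= -2 -> ((not (3*s <= -2)) and (j > 3*y - 5 or ((6*g + 2*j >= -7 <-> 2*g >= -8) and y >= 3)))) and ((not (3*s <= -2)) -> (u > 3*y - 6 or ((6*g + 2*u >= -9 <-> 2*g >= -8) and y >= 3)))


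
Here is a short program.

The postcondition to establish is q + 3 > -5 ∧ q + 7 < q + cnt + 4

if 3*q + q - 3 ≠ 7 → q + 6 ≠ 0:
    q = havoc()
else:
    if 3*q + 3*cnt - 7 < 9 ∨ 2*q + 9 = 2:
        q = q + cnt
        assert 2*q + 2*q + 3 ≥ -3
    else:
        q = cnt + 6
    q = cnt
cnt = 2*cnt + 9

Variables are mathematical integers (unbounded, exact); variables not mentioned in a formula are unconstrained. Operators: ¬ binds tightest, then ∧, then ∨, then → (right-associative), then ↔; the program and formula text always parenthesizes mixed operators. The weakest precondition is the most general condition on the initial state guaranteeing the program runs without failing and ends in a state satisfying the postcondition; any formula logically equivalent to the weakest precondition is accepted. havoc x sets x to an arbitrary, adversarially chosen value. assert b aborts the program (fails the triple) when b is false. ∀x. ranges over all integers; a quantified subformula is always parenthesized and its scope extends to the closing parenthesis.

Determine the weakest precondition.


Working backward. After the program, the postcondition q + 3 > -5 ∧ q + 7 < q + cnt + 4 must hold; in canonical form it is q > -8 ∧ cnt > 3.
Before cnt := 2*cnt + 9: q > -8 ∧ 2*cnt > -6
Then branch requires ∀q_1. (q_1 > -8 ∧ 2*cnt > -6); else branch requires ((3*cnt + 3*q < 16 ∨ 2*q = -7) → (4*cnt + 4*q ≥ -6 ∧ cnt > -8 ∧ 2*cnt > -6)) ∧ ((¬(3*cnt + 3*q < 16 ∨ 2*q = -7)) → (cnt > -8 ∧ 2*cnt > -6)).
Before the if: ((4*q ≠ 10 → q ≠ -6) → (∀q_1. (q_1 > -8 ∧ 2*cnt > -6))) ∧ ((¬(4*q ≠ 10 → q ≠ -6)) → (((3*cnt + 3*q < 16 ∨ 2*q = -7) → (4*cnt + 4*q ≥ -6 ∧ cnt > -8 ∧ 2*cnt > -6)) ∧ ((¬(3*cnt + 3*q < 16 ∨ 2*q = -7)) → (cnt > -8 ∧ 2*cnt > -6))))
Answer: WP = ((4*q ≠ 10 → q ≠ -6) → (∀q_1. (q_1 > -8 ∧ 2*cnt > -6))) ∧ ((¬(4*q ≠ 10 → q ≠ -6)) → (((3*cnt + 3*q < 16 ∨ 2*q = -7) → (4*cnt + 4*q ≥ -6 ∧ cnt > -8 ∧ 2*cnt > -6)) ∧ ((¬(3*cnt + 3*q < 16 ∨ 2*q = -7)) → (cnt > -8 ∧ 2*cnt > -6))))


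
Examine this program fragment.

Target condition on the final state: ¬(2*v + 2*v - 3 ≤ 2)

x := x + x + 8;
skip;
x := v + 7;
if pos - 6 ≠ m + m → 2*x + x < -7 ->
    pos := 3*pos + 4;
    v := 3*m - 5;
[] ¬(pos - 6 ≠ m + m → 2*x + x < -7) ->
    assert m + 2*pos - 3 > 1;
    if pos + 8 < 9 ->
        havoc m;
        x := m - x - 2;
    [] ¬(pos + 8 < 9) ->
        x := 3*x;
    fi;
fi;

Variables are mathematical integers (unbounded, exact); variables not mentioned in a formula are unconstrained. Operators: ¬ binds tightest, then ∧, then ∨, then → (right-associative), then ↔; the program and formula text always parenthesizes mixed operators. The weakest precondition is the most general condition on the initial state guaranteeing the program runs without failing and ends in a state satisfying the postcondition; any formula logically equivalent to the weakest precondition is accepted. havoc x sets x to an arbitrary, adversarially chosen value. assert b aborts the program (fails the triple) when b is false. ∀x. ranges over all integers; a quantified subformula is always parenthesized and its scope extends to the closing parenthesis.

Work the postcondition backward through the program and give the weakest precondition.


Working backward. After the program, the postcondition ¬(2*v + 2*v - 3 ≤ 2) must hold; in canonical form it is ¬(4*v ≤ 5).
Then branch requires ¬(12*m ≤ 25); else branch requires m + 2*pos > 4 ∧ (pos < 1 → (¬(4*v ≤ 5))) ∧ ((¬(pos < 1)) → (¬(4*v ≤ 5))).
Before the if: ((pos ≠ 2*m + 6 → 3*x < -7) → (¬(12*m ≤ 25))) ∧ ((¬(pos ≠ 2*m + 6 → 3*x < -7)) → (m + 2*pos > 4 ∧ (pos < 1 → (¬(4*v ≤ 5))) ∧ ((¬(pos < 1)) → (¬(4*v ≤ 5)))))
Before x := v + 7: ((pos ≠ 2*m + 6 → 3*v < -28) → (¬(12*m ≤ 25))) ∧ ((¬(pos ≠ 2*m + 6 → 3*v < -28)) → (m + 2*pos > 4 ∧ (pos < 1 → (¬(4*v ≤ 5))) ∧ ((¬(pos < 1)) → (¬(4*v ≤ 5)))))
Before skip: ((pos ≠ 2*m + 6 → 3*v < -28) → (¬(12*m ≤ 25))) ∧ ((¬(pos ≠ 2*m + 6 → 3*v < -28)) → (m + 2*pos > 4 ∧ (pos < 1 → (¬(4*v ≤ 5))) ∧ ((¬(pos < 1)) → (¬(4*v ≤ 5)))))
Before x := x + x + 8: ((pos ≠ 2*m + 6 → 3*v < -28) → (¬(12*m ≤ 25))) ∧ ((¬(pos ≠ 2*m + 6 → 3*v < -28)) → (m + 2*pos > 4 ∧ (pos < 1 → (¬(4*v ≤ 5))) ∧ ((¬(pos < 1)) → (¬(4*v ≤ 5)))))
Answer: WP = ((pos ≠ 2*m + 6 → 3*v < -28) → (¬(12*m ≤ 25))) ∧ ((¬(pos ≠ 2*m + 6 → 3*v < -28)) → (m + 2*pos > 4 ∧ (pos < 1 → (¬(4*v ≤ 5))) ∧ ((¬(pos < 1)) → (¬(4*v ≤ 5)))))


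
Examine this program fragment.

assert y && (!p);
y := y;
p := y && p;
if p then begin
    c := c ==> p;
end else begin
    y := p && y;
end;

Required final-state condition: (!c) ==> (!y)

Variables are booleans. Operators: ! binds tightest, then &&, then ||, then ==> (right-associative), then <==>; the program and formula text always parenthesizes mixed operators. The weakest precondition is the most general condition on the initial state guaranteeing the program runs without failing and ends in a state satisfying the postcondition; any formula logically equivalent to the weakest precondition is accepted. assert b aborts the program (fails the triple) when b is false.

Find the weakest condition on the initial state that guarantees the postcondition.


Working backward. After the program, (!c) ==> (!y) must hold.
Then branch requires (!(c ==> p)) ==> (!y); else branch requires (!c) ==> (!(p && y)).
Before the if: (p ==> ((!(c ==> p)) ==> (!y))) && ((!p) ==> ((!c) ==> (!(p && y))))
Before p := y && p: ((y && p) ==> ((!(c ==> (y && p))) ==> (!y))) && ((!(y && p)) ==> ((!c) ==> (!(y && p))))
Before y := y: ((y && p) ==> ((!(c ==> (y && p))) ==> (!y))) && ((!(y && p)) ==> ((!c) ==> (!(y && p))))
Before assert y && (!p): y && (!p) && ((y && p) ==> ((!(c ==> (y && p))) ==> (!y))) && ((!(y && p)) ==> ((!c) ==> (!(y && p))))
Answer: WP = y && (!p) && ((y && p) ==> ((!(c ==> (y && p))) ==> (!y))) && ((!(y && p)) ==> ((!c) ==> (!(y && p))))


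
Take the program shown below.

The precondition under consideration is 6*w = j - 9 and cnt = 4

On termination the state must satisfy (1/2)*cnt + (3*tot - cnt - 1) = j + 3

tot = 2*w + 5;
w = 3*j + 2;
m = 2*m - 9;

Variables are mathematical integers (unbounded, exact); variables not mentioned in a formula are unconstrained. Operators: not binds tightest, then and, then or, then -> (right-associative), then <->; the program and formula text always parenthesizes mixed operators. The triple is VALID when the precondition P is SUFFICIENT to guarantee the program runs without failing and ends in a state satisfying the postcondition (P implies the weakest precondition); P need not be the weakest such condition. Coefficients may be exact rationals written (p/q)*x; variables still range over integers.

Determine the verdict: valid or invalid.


Working backward. After the program, the postcondition (1/2)*cnt + (3*tot - cnt - 1) = j + 3 must hold; in canonical form it is 3*tot = (1/2)*cnt + j + 4.
Before m := 2*m - 9: 3*tot = (1/2)*cnt + j + 4
Before w := 3*j + 2: 3*tot = (1/2)*cnt + j + 4
Before tot := 2*w + 5: 6*w = (1/2)*cnt + j - 11
The weakest precondition is 6*w = (1/2)*cnt + j - 11.
Check whether 6*w = j - 9 and cnt = 4 implies it.
Every state satisfying the precondition satisfies the weakest precondition: the implication holds.
Answer: valid


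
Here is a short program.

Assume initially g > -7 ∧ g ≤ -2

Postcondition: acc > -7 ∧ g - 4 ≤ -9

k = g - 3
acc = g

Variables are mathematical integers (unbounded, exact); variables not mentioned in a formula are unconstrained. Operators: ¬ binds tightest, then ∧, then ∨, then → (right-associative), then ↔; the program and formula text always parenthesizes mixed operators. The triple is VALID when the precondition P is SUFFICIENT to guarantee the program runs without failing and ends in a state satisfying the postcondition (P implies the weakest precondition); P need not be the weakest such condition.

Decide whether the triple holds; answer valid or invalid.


Working backward. After the program, the postcondition acc > -7 ∧ g - 4 ≤ -9 must hold; in canonical form it is acc > -7 ∧ g ≤ -5.
Before acc := g: g > -7 ∧ g ≤ -5
Before k := g - 3: g > -7 ∧ g ≤ -5
The weakest precondition is g > -7 ∧ g ≤ -5.
Check whether g > -7 ∧ g ≤ -2 implies it.
Countermodel: at the initial state g = -4, the precondition holds but the weakest precondition fails.
Answer: invalid


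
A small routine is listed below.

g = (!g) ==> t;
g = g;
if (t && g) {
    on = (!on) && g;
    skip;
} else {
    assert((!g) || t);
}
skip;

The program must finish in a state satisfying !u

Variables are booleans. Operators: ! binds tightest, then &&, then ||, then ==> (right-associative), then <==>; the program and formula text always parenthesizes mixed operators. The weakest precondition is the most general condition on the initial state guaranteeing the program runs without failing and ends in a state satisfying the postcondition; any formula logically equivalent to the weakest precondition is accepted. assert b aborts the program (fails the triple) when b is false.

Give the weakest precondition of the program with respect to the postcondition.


Working backward. After the program, !u must hold.
Before skip: !u
Then branch requires !u; else branch requires ((!g) || t) && (!u).
Before the if: ((t && g) ==> (!u)) && ((!(t && g)) ==> (((!g) || t) && (!u)))
Before g := g: ((t && g) ==> (!u)) && ((!(t && g)) ==> (((!g) || t) && (!u)))
Before g := (!g) ==> t: ((t && ((!g) ==> t)) ==> (!u)) && ((!(t && ((!g) ==> t))) ==> (((!((!g) ==> t)) || t) && (!u)))
Answer: WP = ((t && ((!g) ==> t)) ==> (!u)) && ((!(t && ((!g) ==> t))) ==> (((!((!g) ==> t)) || t) && (!u)))


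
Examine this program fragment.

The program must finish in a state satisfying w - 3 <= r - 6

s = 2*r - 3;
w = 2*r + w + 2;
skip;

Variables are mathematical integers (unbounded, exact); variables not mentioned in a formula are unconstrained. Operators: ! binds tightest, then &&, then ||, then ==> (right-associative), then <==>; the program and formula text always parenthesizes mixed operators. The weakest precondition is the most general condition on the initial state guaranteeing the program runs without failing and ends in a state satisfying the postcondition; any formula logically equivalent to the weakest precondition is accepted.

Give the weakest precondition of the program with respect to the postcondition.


Working backward. After the program, the postcondition w - 3 <= r - 6 must hold; in canonical form it is w <= r - 3.
Before skip: w <= r - 3
Before w := 2*r + w + 2: r + w <= -5
Before s := 2*r - 3: r + w <= -5
Answer: WP = r + w <= -5


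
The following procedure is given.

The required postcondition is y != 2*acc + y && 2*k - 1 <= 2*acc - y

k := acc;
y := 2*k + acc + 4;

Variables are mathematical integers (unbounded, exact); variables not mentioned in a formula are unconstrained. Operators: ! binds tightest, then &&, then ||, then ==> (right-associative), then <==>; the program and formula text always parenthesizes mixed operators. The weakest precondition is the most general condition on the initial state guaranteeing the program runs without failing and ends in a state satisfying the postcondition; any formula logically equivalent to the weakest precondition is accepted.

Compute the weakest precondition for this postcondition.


Working backward. After the program, the postcondition y != 2*acc + y && 2*k - 1 <= 2*acc - y must hold; in canonical form it is 2*acc != 0 && 2*k + y <= 2*acc + 1.
Before y := 2*k + acc + 4: 2*acc != 0 && 4*k <= acc - 3
Before k := acc: 2*acc != 0 && 3*acc <= -3
Answer: WP = 2*acc != 0 && 3*acc <= -3


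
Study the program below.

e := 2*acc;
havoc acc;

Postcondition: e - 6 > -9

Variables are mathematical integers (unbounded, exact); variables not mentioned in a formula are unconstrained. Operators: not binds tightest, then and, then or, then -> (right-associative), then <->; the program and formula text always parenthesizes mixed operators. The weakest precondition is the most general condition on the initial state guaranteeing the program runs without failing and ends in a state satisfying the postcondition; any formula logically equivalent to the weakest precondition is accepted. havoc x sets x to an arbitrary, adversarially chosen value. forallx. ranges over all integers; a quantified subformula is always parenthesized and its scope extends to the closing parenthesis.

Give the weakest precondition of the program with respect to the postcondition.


Working backward. After the program, the postcondition e - 6 > -9 must hold; in canonical form it is e > -3.
Before havoc acc: e > -3
Before e := 2*acc: 2*acc > -3
Answer: WP = 2*acc > -3


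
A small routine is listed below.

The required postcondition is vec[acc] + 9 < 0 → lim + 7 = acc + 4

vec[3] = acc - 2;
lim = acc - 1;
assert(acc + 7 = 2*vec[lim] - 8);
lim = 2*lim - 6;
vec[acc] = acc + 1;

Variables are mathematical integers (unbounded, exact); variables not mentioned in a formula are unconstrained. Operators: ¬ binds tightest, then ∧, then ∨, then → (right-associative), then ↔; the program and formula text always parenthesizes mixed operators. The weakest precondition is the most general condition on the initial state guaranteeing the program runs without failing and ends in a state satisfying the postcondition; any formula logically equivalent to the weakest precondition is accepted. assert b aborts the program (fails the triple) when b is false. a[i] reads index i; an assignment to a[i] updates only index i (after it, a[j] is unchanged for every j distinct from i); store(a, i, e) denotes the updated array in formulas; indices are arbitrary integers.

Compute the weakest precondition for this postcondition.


Working backward. After the program, the postcondition vec[acc] + 9 < 0 → lim + 7 = acc + 4 must hold; in canonical form it is vec[acc] < -9 → lim = acc - 3.
Before vec[acc] := acc + 1: store(vec, acc, acc + 1)[acc] < -9 → lim = acc - 3
Before lim := 2*lim - 6: store(vec, acc, acc + 1)[acc] < -9 → 2*lim = acc + 3
Before assert acc + 7 = 2*vec[lim] - 8: acc = 2*vec[lim] - 15 ∧ (store(vec, acc, acc + 1)[acc] < -9 → 2*lim = acc + 3)
Before lim := acc - 1: acc = 2*vec[acc - 1] - 15 ∧ (store(vec, acc, acc + 1)[acc] < -9 → acc = 5)
Before vec[3] := acc - 2: acc = 2*store(vec, 3, acc - 2)[acc - 1] - 15 ∧ (store(store(vec, 3, acc - 2), acc, acc + 1)[acc] < -9 → acc = 5)
Answer: WP = acc = 2*store(vec, 3, acc - 2)[acc - 1] - 15 ∧ (store(store(vec, 3, acc - 2), acc, acc + 1)[acc] < -9 → acc = 5)


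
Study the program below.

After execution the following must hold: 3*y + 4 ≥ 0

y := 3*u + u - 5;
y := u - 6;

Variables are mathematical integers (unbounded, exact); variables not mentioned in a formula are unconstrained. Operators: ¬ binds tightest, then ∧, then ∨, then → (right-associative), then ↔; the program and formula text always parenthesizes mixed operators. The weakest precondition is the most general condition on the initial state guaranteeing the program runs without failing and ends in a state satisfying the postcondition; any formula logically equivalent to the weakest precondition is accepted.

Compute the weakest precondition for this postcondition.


Working backward. After the program, the postcondition 3*y + 4 ≥ 0 must hold; in canonical form it is 3*y ≥ -4.
Before y := u - 6: 3*u ≥ 14
Before y := 3*u + u - 5: 3*u ≥ 14
Answer: WP = 3*u ≥ 14


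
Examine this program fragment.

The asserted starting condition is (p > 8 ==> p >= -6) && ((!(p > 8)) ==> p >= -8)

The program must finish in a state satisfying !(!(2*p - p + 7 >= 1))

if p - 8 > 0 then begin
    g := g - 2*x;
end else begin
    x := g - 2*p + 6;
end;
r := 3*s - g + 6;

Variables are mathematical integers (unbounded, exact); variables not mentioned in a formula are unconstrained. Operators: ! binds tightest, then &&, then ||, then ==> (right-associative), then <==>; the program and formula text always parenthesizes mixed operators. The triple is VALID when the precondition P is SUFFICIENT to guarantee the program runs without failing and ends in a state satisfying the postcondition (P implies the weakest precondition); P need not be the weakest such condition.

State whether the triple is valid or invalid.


Working backward. After the program, the postcondition !(!(2*p - p + 7 >= 1)) must hold; in canonical form it is p >= -6.
Before r := 3*s - g + 6: p >= -6
Then branch requires p >= -6; else branch requires p >= -6.
Before the if: (p > 8 ==> p >= -6) && ((!(p > 8)) ==> p >= -6)
The weakest precondition is (p > 8 ==> p >= -6) && ((!(p > 8)) ==> p >= -6).
Check whether (p > 8 ==> p >= -6) && ((!(p > 8)) ==> p >= -8) implies it.
Countermodel: at the initial state p = -8, the precondition holds but the weakest precondition fails.
Answer: invalid
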